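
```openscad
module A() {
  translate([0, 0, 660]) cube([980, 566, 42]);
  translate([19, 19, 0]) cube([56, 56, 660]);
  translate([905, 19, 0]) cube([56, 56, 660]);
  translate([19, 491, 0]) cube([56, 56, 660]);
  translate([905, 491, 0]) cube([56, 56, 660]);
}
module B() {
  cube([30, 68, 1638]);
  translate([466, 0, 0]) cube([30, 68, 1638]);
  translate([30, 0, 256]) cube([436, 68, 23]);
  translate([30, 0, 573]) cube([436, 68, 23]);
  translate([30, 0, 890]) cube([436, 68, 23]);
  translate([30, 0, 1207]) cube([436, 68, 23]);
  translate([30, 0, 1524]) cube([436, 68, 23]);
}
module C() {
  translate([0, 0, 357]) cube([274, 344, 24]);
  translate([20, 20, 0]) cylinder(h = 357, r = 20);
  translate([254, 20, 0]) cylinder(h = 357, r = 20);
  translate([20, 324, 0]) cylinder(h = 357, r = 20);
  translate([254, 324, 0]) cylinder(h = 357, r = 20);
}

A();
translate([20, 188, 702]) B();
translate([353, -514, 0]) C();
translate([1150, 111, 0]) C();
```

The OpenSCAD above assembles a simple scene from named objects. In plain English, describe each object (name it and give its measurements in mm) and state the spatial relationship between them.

A is a table with a 980×566 mm rectangular top, 42 mm thick, top surface at z = 702 mm, supported by four 56×56 mm square legs, each inset 19 mm from the nearest pair of top edges, running from the floor.

B is a wooden ladder with two side rails of 30×68 mm section and 1638 mm height, set 496 mm apart overall. Between them run 5 rectangular rungs (68 mm deep, 23 mm thick), front faces flush with the rails' −y face. The bottom of the first rung is 256 mm above the floor and each subsequent rung is 317 mm higher than the one below.

C is a four-legged stool. The seat is 274×344 mm, 24 mm thick, top at z = 381 mm. It stands on four round legs, each 40 mm in diameter, from z = 0 to the seat underside, each leg's axis is inset half a diameter from the nearest pair of seat edges (so the leg's bounding box is flush with the corner).

The ladder is on top of the table. Two stools sit around the table at the −y, +x sides.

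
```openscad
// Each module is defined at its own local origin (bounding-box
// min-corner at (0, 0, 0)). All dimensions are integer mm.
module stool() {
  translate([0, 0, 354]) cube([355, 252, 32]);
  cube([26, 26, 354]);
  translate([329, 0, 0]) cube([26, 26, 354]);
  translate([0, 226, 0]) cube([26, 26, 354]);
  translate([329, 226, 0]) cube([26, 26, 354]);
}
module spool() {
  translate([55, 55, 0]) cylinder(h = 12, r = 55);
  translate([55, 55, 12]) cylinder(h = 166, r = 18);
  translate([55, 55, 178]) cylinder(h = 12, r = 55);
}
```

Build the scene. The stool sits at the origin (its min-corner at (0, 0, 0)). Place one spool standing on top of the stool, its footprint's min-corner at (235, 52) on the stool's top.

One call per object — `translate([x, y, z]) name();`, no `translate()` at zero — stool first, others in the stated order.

stool();
translate([235, 52, 386]) spool();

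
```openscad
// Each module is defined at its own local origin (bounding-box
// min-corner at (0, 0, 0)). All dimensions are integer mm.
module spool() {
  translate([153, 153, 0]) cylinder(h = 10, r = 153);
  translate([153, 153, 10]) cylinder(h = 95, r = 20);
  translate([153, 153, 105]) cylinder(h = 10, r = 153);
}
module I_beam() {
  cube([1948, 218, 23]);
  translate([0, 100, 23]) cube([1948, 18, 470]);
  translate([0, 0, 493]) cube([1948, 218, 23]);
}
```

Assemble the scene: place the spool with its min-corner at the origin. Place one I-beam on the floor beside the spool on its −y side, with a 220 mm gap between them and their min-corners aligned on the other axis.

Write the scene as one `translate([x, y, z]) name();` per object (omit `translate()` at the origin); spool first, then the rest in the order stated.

spool();
translate([0, -438, 0]) I_beam();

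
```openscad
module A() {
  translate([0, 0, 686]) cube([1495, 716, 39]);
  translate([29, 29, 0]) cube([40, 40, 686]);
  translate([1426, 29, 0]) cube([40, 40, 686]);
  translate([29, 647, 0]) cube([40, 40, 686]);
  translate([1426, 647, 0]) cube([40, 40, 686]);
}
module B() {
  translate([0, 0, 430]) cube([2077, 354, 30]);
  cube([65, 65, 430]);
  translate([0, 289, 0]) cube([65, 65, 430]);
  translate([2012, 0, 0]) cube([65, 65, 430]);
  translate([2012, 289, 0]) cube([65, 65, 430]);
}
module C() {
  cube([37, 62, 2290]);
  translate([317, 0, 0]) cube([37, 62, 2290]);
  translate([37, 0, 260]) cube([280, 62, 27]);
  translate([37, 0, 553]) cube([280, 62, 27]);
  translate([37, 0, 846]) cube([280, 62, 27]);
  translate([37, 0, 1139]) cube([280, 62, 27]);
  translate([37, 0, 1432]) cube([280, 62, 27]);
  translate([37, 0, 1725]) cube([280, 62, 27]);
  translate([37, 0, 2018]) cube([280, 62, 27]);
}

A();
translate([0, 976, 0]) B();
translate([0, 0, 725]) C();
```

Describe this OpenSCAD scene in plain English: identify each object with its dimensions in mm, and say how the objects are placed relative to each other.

A is a table with a 1495×716 mm rectangular top, 39 mm thick, top surface at z = 725 mm, supported by four 40×40 mm square legs, each inset 29 mm from the nearest pair of top edges, running from the floor.

B is a bench: a 2077×354 mm seat slab, 30 mm thick, top at z = 460 mm, on four 65×65 mm square legs flush with the seat corners and standing on z = 0.

C is a straight ladder. Two 37×62 mm vertical rails, 2290 mm tall, stand 354 mm apart (outside-to-outside) with their front faces coplanar on the −y side. 7 rungs, each 62 mm deep and 27 mm tall, span between the inner faces of the rails, front faces flush with the rails. The lowest rung's underside is at z = 260 mm and rungs are spaced 293 mm apart (underside to underside).

The bench is on the floor beside the table on its +y side. The ladder is on top of the table.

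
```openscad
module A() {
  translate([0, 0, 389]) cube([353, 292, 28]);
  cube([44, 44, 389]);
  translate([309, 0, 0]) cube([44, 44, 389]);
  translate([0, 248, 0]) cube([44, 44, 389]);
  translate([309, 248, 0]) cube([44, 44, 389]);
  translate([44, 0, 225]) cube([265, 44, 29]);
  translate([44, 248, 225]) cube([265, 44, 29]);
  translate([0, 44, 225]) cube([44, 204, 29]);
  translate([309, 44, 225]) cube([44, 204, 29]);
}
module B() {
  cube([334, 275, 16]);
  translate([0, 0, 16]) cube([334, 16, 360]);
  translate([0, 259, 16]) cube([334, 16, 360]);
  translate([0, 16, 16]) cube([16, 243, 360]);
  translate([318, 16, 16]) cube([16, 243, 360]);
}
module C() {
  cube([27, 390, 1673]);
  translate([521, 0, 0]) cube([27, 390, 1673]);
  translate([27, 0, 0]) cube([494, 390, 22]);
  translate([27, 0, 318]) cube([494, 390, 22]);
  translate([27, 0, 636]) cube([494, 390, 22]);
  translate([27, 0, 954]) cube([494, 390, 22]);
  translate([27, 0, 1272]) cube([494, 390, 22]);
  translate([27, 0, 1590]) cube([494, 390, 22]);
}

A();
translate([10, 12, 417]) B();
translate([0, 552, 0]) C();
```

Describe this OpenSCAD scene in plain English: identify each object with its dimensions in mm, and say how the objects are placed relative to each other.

A is a four-legged stool. The seat is 353×292 mm, 28 mm thick, top at z = 417 mm. It stands on four square legs, each 44×44 mm in cross-section, from z = 0 to the seat underside, each flush with a corner of the seat. Four stretchers, 44 mm wide and 29 mm tall, connect adjacent legs with their undersides at z = 225 mm, each running between the inner faces of the legs it joins and aligned with the legs' outer faces on the other axis.

B is an open-topped rectangular box: outside dimensions 334×275×376 mm, with a uniform wall and base thickness of 16 mm. The base is a full 334×275 slab on the floor; four walls sit on top of the base. The front and back walls (the −y and +y sides) span the full width; the two side walls fit between them.

C is an open bookshelf. Two side panels, each 27 mm thick, 390 mm deep and 1673 mm tall, stand 548 mm apart (outside-to-outside). Between them sit 6 shelves, each 22 mm thick and 390 mm deep, spanning the full gap between the sides. The bottom shelf rests on the floor (its underside at z = 0) and the clear gap between one shelf's top and the next shelf's underside is 296 mm.

The open box is on top of the stool. The bookshelf is on the floor beside the stool on its +y side.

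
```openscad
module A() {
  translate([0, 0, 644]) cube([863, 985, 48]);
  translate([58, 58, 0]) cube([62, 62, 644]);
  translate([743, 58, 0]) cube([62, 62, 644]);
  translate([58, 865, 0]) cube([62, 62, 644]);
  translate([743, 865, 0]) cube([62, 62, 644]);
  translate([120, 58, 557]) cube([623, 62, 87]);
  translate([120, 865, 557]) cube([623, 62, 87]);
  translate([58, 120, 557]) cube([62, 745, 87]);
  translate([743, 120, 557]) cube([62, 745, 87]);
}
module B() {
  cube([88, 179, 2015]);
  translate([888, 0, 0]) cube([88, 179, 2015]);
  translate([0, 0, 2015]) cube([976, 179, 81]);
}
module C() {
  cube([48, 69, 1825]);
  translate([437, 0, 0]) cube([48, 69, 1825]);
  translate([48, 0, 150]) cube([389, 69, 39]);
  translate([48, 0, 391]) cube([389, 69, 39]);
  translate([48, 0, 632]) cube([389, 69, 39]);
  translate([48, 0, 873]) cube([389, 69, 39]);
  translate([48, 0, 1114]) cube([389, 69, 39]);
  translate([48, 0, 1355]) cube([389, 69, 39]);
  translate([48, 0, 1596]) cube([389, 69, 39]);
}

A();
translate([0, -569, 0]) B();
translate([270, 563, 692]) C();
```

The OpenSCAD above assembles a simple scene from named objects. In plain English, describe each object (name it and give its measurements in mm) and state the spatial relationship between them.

A is a rectangular dining table. The top is 863×985×48 mm with its upper surface at z = 692 mm. It stands on four 62×62 mm square legs, each inset 58 mm from the nearest pair of top edges, running from the floor to the underside of the top. Four apron rails, 62 mm thick and 87 mm tall, run between adjacent legs with their top edges flush with the underside of the top and their outer faces flush with the legs' outer faces.

B is a door frame. The clear opening is 800 mm wide and 2015 mm high. Two 88 mm wide jambs, 179 mm deep, stand either side of the opening from the floor to the top of the opening. A 81 mm thick head sits across the top of both jambs, spanning the full outside width of the frame.

C is a straight ladder. Two 48×69 mm vertical rails, 1825 mm tall, stand 485 mm apart (outside-to-outside) with their front faces coplanar on the −y side. 7 rungs, each 69 mm deep and 39 mm tall, span between the inner faces of the rails, front faces flush with the rails. The lowest rung's underside is at z = 150 mm and rungs are spaced 241 mm apart (underside to underside).

The door frame is on the floor beside the table on its −y side. The ladder is on top of the table.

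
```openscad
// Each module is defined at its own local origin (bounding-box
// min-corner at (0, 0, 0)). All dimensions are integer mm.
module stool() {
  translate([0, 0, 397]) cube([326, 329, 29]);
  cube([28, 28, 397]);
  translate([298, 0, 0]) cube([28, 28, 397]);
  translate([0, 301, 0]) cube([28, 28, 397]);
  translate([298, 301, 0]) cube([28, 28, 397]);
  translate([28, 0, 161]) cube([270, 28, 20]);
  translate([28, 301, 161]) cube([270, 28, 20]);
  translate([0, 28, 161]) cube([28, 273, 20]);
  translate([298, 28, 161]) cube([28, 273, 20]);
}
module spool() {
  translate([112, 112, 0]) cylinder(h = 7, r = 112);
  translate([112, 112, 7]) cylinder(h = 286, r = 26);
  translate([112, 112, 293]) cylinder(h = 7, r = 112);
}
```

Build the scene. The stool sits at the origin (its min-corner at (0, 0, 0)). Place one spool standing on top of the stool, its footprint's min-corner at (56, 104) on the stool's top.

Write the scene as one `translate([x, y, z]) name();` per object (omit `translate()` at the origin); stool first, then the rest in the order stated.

stool();
translate([56, 104, 426]) spool();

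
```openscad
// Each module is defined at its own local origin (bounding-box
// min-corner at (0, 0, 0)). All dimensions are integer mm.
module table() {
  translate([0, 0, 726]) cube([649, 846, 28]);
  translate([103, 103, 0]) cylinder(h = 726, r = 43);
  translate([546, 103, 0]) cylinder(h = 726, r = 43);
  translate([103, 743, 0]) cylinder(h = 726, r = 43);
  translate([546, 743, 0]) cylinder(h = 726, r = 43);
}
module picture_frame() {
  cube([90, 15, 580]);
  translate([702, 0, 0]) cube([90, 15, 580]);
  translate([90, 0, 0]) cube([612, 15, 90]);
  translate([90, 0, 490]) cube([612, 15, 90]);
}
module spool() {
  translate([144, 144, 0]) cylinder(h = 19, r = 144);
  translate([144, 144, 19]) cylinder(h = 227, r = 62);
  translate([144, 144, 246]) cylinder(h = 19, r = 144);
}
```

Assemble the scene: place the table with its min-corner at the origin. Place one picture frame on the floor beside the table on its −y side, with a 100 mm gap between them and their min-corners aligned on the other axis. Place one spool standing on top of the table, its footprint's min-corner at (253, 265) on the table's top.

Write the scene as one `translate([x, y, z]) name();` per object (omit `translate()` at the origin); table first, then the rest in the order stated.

table();
translate([0, -115, 0]) picture_frame();
translate([253, 265, 754]) spool();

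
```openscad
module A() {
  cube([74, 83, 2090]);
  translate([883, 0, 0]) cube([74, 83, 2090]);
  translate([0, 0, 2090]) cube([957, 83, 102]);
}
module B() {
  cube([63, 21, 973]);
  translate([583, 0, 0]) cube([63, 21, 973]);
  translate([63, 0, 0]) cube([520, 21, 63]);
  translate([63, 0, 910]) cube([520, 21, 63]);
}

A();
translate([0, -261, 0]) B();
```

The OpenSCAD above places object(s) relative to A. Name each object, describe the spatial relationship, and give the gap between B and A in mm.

The picture frame's nearest face is 240 mm from the door frame's −y face.

A is a door frame. B is a picture frame. The picture frame is on the floor beside the door frame on its −y side. The gap between the picture frame and the door frame is 240 mm.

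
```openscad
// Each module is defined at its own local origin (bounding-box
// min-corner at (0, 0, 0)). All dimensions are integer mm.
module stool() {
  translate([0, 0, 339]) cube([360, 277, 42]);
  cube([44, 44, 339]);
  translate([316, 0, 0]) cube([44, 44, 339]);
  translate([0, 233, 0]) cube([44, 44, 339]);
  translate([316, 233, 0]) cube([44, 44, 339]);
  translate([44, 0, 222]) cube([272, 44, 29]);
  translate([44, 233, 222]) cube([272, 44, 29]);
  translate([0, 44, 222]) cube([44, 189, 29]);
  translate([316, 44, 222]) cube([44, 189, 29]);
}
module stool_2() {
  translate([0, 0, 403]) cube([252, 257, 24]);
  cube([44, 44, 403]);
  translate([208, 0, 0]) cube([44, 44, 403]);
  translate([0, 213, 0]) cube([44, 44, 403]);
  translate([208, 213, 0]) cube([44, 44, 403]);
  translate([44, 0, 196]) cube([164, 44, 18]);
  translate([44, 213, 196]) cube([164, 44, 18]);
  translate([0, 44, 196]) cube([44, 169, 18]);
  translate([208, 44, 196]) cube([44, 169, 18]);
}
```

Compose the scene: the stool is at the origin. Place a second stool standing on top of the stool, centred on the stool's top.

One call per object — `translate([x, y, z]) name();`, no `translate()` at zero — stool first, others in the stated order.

stool();
translate([54, 10, 381]) stool_2();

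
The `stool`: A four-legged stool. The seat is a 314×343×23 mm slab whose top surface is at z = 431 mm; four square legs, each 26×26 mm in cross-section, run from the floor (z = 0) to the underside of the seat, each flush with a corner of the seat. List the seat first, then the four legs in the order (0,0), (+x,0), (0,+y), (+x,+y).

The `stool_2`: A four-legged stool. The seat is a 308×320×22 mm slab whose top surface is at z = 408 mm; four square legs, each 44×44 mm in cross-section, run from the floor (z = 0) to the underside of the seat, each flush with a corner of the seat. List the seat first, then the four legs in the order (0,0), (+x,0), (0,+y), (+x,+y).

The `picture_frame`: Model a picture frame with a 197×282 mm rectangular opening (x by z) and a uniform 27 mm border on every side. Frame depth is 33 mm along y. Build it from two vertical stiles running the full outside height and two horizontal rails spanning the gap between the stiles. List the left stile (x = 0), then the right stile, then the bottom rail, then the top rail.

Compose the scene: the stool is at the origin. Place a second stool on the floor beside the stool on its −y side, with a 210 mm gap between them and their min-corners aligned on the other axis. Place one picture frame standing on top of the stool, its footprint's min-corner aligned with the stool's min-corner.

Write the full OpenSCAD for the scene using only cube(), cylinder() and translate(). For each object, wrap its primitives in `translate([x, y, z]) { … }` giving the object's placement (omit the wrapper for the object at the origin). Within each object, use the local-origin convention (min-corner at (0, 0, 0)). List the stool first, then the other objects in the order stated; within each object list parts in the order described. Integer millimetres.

translate([0, 0, 408]) cube([314, 343, 23]);
cube([26, 26, 408]);
translate([288, 0, 0]) cube([26, 26, 408]);
translate([0, 317, 0]) cube([26, 26, 408]);
translate([288, 317, 0]) cube([26, 26, 408]);
translate([0, -530, 0]) {
  translate([0, 0, 386]) cube([308, 320, 22]);
  cube([44, 44, 386]);
  translate([264, 0, 0]) cube([44, 44, 386]);
  translate([0, 276, 0]) cube([44, 44, 386]);
  translate([264, 276, 0]) cube([44, 44, 386]);
}
translate([0, 0, 431]) {
  cube([27, 33, 336]);
  translate([224, 0, 0]) cube([27, 33, 336]);
  translate([27, 0, 0]) cube([197, 33, 27]);
  translate([27, 0, 309]) cube([197, 33, 27]);
}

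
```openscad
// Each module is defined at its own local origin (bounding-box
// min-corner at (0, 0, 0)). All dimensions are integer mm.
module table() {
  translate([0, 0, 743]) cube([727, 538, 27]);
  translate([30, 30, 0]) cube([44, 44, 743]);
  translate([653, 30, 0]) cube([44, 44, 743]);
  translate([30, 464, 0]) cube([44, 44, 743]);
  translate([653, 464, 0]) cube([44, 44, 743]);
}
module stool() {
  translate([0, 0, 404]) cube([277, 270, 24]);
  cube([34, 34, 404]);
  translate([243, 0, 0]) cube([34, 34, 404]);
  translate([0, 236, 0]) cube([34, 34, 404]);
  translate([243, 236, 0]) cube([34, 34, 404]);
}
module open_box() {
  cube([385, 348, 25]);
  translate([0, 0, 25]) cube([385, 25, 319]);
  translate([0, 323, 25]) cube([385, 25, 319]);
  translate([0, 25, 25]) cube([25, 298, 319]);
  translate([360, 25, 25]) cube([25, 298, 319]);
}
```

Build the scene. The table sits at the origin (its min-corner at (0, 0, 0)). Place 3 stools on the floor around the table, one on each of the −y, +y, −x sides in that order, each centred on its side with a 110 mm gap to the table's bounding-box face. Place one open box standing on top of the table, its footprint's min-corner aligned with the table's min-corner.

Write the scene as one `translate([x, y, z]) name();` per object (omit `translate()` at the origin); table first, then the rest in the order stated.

table();
translate([225, -380, 0]) stool();
translate([225, 648, 0]) stool();
translate([-387, 134, 0]) stool();
translate([0, 0, 770]) open_box();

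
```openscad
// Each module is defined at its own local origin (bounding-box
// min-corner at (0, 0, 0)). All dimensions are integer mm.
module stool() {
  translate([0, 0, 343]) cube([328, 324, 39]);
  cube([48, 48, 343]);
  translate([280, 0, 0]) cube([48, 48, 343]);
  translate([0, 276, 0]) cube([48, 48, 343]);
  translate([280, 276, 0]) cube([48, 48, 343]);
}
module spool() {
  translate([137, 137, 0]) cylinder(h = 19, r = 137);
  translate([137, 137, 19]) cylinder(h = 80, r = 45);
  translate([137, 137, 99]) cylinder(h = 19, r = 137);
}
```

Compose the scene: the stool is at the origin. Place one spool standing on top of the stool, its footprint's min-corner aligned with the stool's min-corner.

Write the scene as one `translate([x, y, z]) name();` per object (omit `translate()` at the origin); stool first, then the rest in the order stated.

stool();
translate([0, 0, 382]) spool();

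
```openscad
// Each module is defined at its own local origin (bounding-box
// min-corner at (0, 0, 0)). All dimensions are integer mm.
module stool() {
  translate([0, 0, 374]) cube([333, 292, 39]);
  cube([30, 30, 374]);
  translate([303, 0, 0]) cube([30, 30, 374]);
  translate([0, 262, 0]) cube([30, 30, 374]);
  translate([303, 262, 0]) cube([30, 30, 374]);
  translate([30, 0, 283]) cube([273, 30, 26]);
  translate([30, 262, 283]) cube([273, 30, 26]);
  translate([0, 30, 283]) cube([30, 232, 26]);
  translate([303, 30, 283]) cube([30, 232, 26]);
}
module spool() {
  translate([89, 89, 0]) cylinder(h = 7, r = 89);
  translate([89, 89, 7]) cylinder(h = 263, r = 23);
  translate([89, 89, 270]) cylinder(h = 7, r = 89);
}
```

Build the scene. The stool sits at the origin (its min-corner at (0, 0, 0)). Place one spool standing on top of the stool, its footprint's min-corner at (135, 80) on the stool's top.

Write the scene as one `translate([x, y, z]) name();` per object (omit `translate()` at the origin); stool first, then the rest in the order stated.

stool();
translate([135, 80, 413]) spool();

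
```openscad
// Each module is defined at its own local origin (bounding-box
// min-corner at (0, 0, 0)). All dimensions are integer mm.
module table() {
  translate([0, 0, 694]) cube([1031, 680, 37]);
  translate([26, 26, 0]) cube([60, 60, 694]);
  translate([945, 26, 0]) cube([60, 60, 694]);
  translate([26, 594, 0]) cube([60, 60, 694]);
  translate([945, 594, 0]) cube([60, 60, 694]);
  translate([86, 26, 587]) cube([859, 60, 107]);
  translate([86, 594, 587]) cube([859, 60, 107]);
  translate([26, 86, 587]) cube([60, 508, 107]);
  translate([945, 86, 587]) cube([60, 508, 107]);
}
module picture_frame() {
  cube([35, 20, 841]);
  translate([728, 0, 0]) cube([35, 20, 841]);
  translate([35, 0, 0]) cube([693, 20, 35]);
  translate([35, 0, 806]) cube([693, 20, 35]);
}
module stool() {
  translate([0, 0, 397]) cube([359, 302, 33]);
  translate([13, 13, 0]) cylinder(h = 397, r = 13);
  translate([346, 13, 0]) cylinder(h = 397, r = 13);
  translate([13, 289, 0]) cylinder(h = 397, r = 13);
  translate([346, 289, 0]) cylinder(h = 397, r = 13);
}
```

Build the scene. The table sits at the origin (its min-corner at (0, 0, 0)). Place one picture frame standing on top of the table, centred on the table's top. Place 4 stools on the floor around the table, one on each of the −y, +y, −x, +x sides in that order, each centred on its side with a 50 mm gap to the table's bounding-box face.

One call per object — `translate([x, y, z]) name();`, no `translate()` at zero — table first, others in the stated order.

table();
translate([134, 330, 731]) picture_frame();
translate([336, -352, 0]) stool();
translate([336, 730, 0]) stool();
translate([-409, 189, 0]) stool();
translate([1081, 189, 0]) stool();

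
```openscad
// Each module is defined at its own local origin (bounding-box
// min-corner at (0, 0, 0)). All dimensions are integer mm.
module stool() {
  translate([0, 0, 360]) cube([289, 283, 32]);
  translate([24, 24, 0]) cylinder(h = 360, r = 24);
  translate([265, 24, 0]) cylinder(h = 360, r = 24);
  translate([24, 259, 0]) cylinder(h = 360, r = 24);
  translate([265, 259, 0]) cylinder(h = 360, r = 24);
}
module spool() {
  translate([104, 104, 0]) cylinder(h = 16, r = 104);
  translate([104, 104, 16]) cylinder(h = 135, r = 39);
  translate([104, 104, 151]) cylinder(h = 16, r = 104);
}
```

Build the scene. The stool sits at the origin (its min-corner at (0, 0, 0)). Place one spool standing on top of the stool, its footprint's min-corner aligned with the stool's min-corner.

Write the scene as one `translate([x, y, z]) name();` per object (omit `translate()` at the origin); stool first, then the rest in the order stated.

stool();
translate([0, 0, 392]) spool();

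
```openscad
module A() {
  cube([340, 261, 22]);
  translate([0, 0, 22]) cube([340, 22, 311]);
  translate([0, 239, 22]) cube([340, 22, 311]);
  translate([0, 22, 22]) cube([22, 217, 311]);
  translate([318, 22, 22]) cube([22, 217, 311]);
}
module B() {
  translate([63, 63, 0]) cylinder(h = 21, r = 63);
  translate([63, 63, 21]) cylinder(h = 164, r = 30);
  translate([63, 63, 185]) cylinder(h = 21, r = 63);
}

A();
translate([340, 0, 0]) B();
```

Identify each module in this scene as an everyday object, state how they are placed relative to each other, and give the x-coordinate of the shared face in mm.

The open box's +x face and the spool's −x face are both at x = 340 mm.

A is an open box. B is a spool. The spool is against the open box's +x side, with their −y faces flush. The x-coordinate of the shared face is 340 mm.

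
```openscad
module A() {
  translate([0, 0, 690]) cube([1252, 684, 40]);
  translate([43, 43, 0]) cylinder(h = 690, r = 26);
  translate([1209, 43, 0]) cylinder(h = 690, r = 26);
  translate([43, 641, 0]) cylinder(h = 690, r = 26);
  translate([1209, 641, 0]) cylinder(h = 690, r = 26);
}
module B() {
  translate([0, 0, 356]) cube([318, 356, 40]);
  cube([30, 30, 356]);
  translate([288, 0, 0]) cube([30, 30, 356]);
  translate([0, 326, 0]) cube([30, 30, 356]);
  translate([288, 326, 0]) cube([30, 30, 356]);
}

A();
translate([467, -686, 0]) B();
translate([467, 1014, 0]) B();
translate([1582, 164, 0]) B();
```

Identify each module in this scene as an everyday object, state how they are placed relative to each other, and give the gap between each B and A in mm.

Each stool's nearest face is 330 mm from the table's bounding box.

A is a table. B is a stool. Three stools sit around the table at the −y, +y, +x sides. The gap between each stool and the table is 330 mm.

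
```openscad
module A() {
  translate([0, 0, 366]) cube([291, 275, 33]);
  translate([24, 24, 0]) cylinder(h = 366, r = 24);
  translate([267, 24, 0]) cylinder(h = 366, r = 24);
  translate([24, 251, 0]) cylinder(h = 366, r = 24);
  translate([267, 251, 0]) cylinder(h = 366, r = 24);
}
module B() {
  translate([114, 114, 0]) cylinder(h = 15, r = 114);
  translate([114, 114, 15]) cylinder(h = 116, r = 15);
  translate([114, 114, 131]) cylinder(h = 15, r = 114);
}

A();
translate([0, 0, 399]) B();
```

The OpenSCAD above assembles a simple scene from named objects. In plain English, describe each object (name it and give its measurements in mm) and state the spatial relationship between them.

A is a simple wooden stool: a rectangular seat 291 mm (x) by 275 mm (y), 33 mm thick, top face at z = 399 mm, on four round legs, each 48 mm in diameter. The legs rest on z = 0, each leg's axis is inset half a diameter from the nearest pair of seat edges (so the leg's bounding box is flush with the corner).

B is a spool: two coaxial disc flanges of radius 114 mm and thickness 15 mm, joined by a core cylinder of radius 15 mm and height 116 mm. The lower flange rests on z = 0 and the three cylinders share a vertical axis.

The spool is on top of the stool.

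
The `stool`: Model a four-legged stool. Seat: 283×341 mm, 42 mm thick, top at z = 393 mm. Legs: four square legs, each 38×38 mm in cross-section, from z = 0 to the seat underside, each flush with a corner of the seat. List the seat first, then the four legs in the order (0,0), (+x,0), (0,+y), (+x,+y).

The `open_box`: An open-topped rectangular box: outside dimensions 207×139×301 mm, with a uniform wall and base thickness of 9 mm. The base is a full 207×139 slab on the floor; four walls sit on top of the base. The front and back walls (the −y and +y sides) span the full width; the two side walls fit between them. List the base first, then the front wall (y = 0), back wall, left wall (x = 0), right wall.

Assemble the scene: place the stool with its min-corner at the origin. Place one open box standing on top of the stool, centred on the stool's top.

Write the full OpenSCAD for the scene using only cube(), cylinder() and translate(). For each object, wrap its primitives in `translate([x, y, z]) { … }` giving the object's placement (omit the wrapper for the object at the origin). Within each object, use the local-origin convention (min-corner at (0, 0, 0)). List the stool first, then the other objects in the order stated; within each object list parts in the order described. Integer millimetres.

translate([0, 0, 351]) cube([283, 341, 42]);
cube([38, 38, 351]);
translate([245, 0, 0]) cube([38, 38, 351]);
translate([0, 303, 0]) cube([38, 38, 351]);
translate([245, 303, 0]) cube([38, 38, 351]);
translate([38, 101, 393]) {
  cube([207, 139, 9]);
  translate([0, 0, 9]) cube([207, 9, 292]);
  translate([0, 130, 9]) cube([207, 9, 292]);
  translate([0, 9, 9]) cube([9, 121, 292]);
  translate([198, 9, 9]) cube([9, 121, 292]);
}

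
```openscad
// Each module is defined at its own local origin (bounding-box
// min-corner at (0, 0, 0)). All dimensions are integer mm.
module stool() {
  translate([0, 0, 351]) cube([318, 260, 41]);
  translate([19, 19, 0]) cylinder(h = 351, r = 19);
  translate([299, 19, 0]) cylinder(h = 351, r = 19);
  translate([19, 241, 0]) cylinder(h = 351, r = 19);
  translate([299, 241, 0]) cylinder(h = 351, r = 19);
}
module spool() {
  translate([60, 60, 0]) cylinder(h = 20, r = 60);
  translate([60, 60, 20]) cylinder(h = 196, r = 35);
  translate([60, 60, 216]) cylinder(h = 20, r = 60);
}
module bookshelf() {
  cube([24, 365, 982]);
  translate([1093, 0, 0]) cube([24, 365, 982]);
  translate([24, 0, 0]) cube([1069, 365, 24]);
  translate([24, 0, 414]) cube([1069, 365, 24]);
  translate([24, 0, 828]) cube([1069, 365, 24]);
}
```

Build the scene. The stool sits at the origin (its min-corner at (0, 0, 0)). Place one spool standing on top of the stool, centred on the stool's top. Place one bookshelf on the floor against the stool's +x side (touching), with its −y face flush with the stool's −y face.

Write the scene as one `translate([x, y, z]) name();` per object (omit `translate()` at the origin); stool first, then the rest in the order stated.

stool();
translate([99, 70, 392]) spool();
translate([318, 0, 0]) bookshelf();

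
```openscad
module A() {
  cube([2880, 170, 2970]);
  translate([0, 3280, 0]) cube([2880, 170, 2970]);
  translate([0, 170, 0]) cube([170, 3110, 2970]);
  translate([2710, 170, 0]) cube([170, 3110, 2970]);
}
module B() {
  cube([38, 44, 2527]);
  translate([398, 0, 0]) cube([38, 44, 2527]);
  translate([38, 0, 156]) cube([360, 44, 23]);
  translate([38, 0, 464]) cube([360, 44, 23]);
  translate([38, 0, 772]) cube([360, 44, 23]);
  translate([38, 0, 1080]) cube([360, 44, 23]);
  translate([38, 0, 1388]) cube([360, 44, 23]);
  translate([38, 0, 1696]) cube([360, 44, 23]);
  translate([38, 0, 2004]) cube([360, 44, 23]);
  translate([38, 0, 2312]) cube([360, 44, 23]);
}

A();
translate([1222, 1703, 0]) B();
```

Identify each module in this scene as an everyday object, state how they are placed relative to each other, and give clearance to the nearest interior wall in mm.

Clearances: x = 1052, y = 1533; minimum 1052 mm.

A is a house frame. B is a ladder. The ladder sits inside the house frame, centred. The clearance to the nearest interior wall is 1052 mm.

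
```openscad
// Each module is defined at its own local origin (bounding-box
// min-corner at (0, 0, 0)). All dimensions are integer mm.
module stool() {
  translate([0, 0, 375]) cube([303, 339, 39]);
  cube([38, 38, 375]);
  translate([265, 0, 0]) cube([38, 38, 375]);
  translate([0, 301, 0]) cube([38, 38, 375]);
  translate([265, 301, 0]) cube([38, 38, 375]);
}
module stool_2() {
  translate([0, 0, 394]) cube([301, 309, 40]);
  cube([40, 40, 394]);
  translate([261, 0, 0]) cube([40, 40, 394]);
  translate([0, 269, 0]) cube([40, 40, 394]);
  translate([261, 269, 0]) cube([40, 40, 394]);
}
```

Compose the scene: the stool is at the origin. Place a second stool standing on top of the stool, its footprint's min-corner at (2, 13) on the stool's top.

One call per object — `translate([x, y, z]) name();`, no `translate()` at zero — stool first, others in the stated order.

stool();
translate([2, 13, 414]) stool_2();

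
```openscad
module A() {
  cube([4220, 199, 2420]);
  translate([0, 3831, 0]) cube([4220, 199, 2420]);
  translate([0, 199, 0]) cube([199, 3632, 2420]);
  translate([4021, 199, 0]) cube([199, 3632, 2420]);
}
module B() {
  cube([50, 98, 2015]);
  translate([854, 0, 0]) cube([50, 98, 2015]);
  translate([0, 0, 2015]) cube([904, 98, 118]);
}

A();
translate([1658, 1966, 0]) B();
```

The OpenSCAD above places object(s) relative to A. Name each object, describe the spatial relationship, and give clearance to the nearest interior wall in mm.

A is a house frame. B is a door frame. The door frame sits inside the house frame, centred. The clearance to the nearest interior wall is 1459 mm.

Clearances: x = 1459, y = 1767; minimum 1459 mm.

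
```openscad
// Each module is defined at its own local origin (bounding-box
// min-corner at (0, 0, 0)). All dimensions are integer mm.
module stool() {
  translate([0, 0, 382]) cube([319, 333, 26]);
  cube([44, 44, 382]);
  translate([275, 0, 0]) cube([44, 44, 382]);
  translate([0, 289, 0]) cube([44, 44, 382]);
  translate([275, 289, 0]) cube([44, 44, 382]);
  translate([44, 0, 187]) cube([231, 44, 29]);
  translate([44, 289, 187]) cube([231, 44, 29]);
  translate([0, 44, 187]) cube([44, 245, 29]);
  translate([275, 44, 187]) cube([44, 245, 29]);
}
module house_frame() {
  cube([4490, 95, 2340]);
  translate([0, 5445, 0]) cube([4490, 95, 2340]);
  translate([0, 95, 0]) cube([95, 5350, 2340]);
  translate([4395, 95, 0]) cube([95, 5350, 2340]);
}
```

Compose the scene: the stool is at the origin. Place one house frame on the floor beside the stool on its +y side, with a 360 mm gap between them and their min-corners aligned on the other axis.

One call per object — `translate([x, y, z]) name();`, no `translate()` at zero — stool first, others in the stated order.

stool();
translate([0, 693, 0]) house_frame();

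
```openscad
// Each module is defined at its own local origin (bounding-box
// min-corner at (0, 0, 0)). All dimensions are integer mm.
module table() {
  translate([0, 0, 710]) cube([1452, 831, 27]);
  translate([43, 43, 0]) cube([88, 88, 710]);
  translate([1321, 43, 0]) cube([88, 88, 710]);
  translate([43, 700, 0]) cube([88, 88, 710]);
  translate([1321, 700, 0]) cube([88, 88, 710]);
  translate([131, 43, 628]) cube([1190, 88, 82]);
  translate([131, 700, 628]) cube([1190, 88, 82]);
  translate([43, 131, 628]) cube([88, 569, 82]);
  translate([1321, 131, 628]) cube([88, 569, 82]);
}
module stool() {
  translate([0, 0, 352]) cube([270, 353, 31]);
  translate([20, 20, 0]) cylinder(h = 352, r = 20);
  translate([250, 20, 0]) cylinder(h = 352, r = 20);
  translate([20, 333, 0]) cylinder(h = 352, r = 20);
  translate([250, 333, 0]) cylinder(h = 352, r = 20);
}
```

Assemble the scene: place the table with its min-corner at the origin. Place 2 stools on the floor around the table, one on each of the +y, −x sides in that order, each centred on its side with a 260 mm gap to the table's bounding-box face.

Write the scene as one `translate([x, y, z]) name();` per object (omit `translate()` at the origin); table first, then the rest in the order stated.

table();
translate([591, 1091, 0]) stool();
translate([-530, 239, 0]) stool();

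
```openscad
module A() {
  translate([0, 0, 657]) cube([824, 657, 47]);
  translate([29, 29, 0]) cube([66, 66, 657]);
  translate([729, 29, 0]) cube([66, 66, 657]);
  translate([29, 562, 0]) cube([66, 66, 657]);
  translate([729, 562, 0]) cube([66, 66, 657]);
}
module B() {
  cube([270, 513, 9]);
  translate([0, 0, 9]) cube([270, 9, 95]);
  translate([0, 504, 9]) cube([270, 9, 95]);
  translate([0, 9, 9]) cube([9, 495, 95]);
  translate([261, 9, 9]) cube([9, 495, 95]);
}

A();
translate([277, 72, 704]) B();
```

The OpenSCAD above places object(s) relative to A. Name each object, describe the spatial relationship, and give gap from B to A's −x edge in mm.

A is a table. B is an open box. The open box is on top of the table, centred. The gap from the open box to the table's −x edge is 277 mm.

The open box's min-x is at 277; the table's min-x is 0; gap = 277 mm.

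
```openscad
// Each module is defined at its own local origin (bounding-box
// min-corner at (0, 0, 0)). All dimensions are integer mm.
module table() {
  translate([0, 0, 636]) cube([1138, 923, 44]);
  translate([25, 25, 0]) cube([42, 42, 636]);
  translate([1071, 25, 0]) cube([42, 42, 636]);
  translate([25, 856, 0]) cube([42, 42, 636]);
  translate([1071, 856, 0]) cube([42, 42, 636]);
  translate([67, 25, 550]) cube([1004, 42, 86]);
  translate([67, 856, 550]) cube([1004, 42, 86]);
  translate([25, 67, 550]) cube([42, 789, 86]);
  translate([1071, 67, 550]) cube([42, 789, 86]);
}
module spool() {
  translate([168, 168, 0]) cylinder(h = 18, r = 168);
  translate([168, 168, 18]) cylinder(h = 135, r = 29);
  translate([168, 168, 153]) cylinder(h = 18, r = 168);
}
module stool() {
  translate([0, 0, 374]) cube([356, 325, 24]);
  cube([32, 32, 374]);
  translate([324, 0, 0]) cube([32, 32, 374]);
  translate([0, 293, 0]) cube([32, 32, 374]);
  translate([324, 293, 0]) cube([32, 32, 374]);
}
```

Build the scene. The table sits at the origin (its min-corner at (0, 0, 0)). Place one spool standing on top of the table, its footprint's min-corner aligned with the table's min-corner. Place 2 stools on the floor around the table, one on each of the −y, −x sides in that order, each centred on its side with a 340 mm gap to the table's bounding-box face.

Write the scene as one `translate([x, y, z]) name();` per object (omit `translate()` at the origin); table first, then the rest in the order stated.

table();
translate([0, 0, 680]) spool();
translate([391, -665, 0]) stool();
translate([-696, 299, 0]) stool();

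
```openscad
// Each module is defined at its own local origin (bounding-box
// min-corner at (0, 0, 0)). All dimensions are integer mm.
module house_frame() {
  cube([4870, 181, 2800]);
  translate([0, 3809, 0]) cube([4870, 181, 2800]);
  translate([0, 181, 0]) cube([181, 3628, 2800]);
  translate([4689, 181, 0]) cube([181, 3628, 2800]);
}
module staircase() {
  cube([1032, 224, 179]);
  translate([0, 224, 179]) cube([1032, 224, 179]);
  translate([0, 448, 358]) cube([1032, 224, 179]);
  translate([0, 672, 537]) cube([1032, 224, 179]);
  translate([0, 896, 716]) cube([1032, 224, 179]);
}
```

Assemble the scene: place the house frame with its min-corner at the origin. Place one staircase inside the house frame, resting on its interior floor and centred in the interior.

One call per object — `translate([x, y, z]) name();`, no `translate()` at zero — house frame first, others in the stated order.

house_frame();
translate([1919, 1435, 0]) staircase();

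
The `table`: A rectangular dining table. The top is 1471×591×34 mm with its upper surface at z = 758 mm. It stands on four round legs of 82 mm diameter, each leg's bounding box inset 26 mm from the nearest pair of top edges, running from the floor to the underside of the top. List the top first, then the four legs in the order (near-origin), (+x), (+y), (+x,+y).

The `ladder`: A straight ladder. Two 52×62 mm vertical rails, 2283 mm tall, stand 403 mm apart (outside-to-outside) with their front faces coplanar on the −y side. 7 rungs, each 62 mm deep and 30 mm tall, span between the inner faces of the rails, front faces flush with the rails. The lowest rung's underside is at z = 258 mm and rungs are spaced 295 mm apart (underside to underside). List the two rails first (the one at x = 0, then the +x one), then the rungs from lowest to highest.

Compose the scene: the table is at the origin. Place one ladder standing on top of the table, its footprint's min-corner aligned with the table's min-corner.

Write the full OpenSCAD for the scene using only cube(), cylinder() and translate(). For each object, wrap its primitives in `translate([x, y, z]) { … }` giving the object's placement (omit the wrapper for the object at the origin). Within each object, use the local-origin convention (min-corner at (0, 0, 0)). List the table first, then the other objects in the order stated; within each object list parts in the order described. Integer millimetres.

translate([0, 0, 724]) cube([1471, 591, 34]);
translate([67, 67, 0]) cylinder(h = 724, r = 41);
translate([1404, 67, 0]) cylinder(h = 724, r = 41);
translate([67, 524, 0]) cylinder(h = 724, r = 41);
translate([1404, 524, 0]) cylinder(h = 724, r = 41);
translate([0, 0, 758]) {
  cube([52, 62, 2283]);
  translate([351, 0, 0]) cube([52, 62, 2283]);
  translate([52, 0, 258]) cube([299, 62, 30]);
  translate([52, 0, 553]) cube([299, 62, 30]);
  translate([52, 0, 848]) cube([299, 62, 30]);
  translate([52, 0, 1143]) cube([299, 62, 30]);
  translate([52, 0, 1438]) cube([299, 62, 30]);
  translate([52, 0, 1733]) cube([299, 62, 30]);
  translate([52, 0, 2028]) cube([299, 62, 30]);
}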